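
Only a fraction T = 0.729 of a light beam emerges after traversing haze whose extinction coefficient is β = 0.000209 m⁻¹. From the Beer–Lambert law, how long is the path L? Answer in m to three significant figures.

Beer–Lambert: T = exp(−βL) ⇒ L = −ln(T)/β = −ln(0.729)/0.000209 = 0.3161/0.000209 = 1512 m.

1510 m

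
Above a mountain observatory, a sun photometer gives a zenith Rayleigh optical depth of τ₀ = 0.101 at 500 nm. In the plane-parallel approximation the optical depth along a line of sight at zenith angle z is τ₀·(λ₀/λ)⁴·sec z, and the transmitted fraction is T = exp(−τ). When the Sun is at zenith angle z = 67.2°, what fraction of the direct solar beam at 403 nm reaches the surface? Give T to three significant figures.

0.539

sec 67.2° = 2.5805.
τ = 0.101 × (500/403)⁴ × 2.5805 = 0.101 × 2.3695 × 2.5805 = 0.6176.
T = exp(−0.6176) = 0.5392.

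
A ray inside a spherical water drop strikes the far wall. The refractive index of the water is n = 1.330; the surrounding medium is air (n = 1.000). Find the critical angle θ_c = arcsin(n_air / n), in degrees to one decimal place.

sin θ_c = n_air / n = 1.000 / 1.330 = 0.7519.
θ_c = arcsin(0.7519) = 48.75°.

48.8°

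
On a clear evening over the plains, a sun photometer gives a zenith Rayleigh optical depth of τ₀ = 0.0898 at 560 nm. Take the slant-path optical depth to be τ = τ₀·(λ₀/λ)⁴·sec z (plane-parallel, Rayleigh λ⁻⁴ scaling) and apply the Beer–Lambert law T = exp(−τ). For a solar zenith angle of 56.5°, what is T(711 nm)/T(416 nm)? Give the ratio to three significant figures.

Airmass: sec 56.5° = 1.8118.
τ(711 nm) = 0.0898 × (560/711)⁴ × 1.8118 = 0.0898 × 0.3848 × 1.8118 = 0.0626.
τ(416 nm) = 0.0898 × (560/416)⁴ × 1.8118 = 0.0898 × 3.2838 × 1.8118 = 0.5343.
T(711)/T(416) = exp(τ_B − τ_A) = exp(0.4717) = 1.6027.

1.60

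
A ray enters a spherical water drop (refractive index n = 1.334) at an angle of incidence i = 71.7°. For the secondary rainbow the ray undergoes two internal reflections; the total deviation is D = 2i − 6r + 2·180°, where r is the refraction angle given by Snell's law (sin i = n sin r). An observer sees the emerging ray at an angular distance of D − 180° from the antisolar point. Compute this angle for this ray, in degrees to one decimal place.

sin r = sin 71.7° / 1.334 = 0.9494/1.334 = 0.7117; r = 45.37°.
D = 2·71.7° − 6·45.37° + 2·180° = 143.40° − 272.25° + 360° = 231.15°.
Angle from antisolar point = D − 180° = 51.15°.

51.2°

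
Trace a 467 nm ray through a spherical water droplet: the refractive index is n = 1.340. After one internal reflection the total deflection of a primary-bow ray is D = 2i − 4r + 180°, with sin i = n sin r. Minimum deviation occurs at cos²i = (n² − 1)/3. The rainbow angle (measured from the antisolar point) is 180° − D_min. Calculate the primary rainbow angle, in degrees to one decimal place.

cos²i = (1.79560 − 1)/3 = 0.26520; i = arccos(0.51498) = 59.004°.
sin r = sin 59.004°/1.340 = 0.63971; r = 39.770°.
D_min = 2·59.004° − 4·39.770° + 180° = 138.929°.
Rainbow angle = 180° − D_min = 41.071°.

41.1°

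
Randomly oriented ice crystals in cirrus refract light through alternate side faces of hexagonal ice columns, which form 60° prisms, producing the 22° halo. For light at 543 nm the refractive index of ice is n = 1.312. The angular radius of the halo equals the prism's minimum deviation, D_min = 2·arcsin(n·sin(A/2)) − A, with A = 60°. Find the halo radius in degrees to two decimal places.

n·sin(A/2) = 1.312 × sin 30° = 1.312 × 0.5000 = 0.6560.
D_min = 2·arcsin(0.6560) − 60° = 2 × 40.996° − 60° = 21.991°.

21.99°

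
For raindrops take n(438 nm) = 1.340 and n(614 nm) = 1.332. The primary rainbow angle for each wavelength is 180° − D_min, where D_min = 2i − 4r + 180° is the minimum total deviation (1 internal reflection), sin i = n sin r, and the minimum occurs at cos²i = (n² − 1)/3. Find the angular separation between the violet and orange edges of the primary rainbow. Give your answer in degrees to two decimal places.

At 438 nm (n = 1.340): cos²i = 0.26520 → i = 59.004°, r = 39.770°, D_min = 138.929°, rainbow angle = 41.071°.
At 614 nm (n = 1.332): cos²i = 0.25807 → i = 59.469°, r = 40.290°, D_min = 137.776°, rainbow angle = 42.224°.
Angular width = |41.071° − 42.224°| = 1.153°.

1.15°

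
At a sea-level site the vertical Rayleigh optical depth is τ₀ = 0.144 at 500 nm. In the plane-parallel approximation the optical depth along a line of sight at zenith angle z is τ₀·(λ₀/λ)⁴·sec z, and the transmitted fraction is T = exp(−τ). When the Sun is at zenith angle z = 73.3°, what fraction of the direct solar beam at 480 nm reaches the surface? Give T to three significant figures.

sec 73.3° = 3.4799.
τ = 0.144 × (500/480)⁴ × 3.4799 = 0.144 × 1.1774 × 3.4799 = 0.5900.
T = exp(−0.5900) = 0.5543.

0.554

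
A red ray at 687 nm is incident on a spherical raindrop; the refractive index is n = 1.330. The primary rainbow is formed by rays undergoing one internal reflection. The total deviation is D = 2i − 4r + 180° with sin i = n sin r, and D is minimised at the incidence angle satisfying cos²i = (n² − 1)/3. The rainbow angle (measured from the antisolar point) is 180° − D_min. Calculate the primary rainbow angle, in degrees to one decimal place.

42.5°

cos²i = (1.76890 − 1)/3 = 0.25630; i = arccos(0.50626) = 59.585°.
sin r = sin 59.585°/1.330 = 0.64841; r = 40.422°.
D_min = 2·59.585° − 4·40.422° + 180° = 137.484°.
Rainbow angle = 180° − D_min = 42.516°.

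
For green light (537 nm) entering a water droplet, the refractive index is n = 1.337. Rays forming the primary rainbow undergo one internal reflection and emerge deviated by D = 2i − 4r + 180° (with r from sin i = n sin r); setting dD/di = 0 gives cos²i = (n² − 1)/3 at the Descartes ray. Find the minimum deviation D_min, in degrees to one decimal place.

cos²i = (1.78757 − 1)/3 = 0.26252; i = arccos(0.51237) = 59.178°.
sin r = sin 59.178°/1.337 = 0.64231; r = 39.964°.
D_min = 2·59.178° − 4·39.964° + 180° = 138.500°.

138.5°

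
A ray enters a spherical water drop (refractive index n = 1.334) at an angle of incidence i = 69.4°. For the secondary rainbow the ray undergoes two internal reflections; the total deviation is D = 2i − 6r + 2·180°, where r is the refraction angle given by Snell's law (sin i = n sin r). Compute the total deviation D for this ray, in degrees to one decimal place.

sin r = sin 69.4° / 1.334 = 0.9361/1.334 = 0.7017; r = 44.56°.
D = 2·69.4° − 6·44.56° + 2·180° = 138.80° − 267.38° + 360° = 231.42°.

231.4°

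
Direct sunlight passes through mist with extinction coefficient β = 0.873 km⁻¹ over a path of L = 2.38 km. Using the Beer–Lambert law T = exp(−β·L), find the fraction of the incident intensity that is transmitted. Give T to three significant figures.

0.125

τ = β·L = 0.873 × 2.38 = 2.0777.
T = exp(−2.0777) = 0.1252.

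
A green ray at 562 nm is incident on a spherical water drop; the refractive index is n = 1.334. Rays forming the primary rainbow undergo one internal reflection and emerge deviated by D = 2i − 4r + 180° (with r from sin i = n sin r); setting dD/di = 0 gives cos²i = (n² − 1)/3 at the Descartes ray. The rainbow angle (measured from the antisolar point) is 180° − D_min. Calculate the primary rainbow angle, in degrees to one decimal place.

41.9°

cos²i = (1.77956 − 1)/3 = 0.25985; i = arccos(0.50976) = 59.352°.
sin r = sin 59.352°/1.334 = 0.64492; r = 40.159°.
D_min = 2·59.352° − 4·40.159° + 180° = 138.067°.
Rainbow angle = 180° − D_min = 41.933°.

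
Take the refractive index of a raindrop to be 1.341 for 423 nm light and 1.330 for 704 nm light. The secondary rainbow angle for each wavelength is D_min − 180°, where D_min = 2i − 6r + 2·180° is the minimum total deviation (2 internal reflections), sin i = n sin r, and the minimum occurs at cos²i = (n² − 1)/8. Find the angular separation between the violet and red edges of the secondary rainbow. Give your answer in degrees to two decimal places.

2.86°

At 423 nm (n = 1.341): cos²i = 0.09979 → i = 71.586°, r = 45.034°, D_min = 232.966°, rainbow angle = 52.966°.
At 704 nm (n = 1.330): cos²i = 0.09611 → i = 71.940°, r = 45.630°, D_min = 230.101°, rainbow angle = 50.101°.
Angular width = |52.966° − 50.101°| = 2.865°.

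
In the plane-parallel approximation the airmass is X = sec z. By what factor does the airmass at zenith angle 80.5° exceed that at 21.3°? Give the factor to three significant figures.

5.64

X(80.5°)/X(21.3°) = sec 80.5° / sec 21.3° = cos 21.3° / cos 80.5° = 0.9317/0.1650 = 5.6450.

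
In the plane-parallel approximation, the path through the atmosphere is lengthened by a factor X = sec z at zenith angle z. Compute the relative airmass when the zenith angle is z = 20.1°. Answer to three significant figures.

1.06

X = sec z = 1/cos 20.1° = 1/0.9391 = 1.0649.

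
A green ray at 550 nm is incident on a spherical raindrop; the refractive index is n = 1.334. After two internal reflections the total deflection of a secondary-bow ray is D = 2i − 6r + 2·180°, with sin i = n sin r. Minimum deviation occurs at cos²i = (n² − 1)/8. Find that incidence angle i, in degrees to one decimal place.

71.8°

cos²i = (1.334² − 1)/8 = (1.77956 − 1)/8 = 0.09744.
cos i = 0.31216, so i = 71.810°.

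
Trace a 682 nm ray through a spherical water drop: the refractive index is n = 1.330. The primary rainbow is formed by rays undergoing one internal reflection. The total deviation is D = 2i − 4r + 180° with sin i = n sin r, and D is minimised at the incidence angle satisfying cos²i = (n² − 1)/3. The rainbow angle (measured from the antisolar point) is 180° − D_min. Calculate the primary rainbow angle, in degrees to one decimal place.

42.5°

cos²i = (1.76890 − 1)/3 = 0.25630; i = arccos(0.50626) = 59.585°.
sin r = sin 59.585°/1.330 = 0.64841; r = 40.422°.
D_min = 2·59.585° − 4·40.422° + 180° = 137.484°.
Rainbow angle = 180° − D_min = 42.516°.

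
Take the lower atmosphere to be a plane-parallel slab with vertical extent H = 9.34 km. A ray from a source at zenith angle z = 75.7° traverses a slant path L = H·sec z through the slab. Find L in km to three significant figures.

37.8 km

sec z = 1/cos 75.7° = 4.0486.
L = 9.34 × 4.0486 = 37.814 km.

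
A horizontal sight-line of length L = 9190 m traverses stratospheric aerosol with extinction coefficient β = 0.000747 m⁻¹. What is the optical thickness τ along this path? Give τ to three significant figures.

τ = β·L = 0.000747 × 9190 = 6.8649.

6.86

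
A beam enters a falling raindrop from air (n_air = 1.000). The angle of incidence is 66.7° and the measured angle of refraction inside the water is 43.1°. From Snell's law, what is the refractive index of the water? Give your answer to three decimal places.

1.344

n = sin θ_i / sin θ_r = sin 66.7° / sin 43.1° = 0.9184 / 0.6833 = 1.3442.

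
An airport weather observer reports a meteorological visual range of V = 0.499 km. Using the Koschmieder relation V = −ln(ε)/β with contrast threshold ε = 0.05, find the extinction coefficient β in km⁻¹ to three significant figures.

β = −ln(0.05) / V = 2.996 / 0.499 = 6.0035 km⁻¹.

6.00 km⁻¹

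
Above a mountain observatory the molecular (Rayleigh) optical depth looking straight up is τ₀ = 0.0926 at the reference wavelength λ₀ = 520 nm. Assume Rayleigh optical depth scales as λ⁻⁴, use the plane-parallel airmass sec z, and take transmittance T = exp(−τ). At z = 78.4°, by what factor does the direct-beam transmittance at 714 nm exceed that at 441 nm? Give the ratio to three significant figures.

Airmass: sec 78.4° = 4.9732.
τ(714 nm) = 0.0926 × (520/714)⁴ × 4.9732 = 0.0926 × 0.2813 × 4.9732 = 0.1296.
τ(441 nm) = 0.0926 × (520/441)⁴ × 4.9732 = 0.0926 × 1.9331 × 4.9732 = 0.8902.
T(714)/T(441) = exp(τ_B − τ_A) = exp(0.7607) = 2.1397.

2.14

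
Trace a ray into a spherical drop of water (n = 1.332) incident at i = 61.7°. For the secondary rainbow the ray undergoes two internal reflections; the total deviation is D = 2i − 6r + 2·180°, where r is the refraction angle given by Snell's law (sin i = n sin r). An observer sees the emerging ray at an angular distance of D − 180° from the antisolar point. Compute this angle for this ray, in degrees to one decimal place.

sin r = sin 61.7° / 1.332 = 0.8805/1.332 = 0.6610; r = 41.38°.
D = 2·61.7° − 6·41.38° + 2·180° = 123.40° − 248.27° + 360° = 235.13°.
Angle from antisolar point = D − 180° = 55.13°.

55.1°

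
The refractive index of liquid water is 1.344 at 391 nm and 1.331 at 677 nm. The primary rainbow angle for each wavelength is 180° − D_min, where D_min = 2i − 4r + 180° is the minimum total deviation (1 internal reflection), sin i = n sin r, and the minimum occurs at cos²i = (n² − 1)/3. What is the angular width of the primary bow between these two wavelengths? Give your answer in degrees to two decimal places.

1.86°

At 391 nm (n = 1.344): cos²i = 0.26878 → i = 58.772°, r = 39.512°, D_min = 139.495°, rainbow angle = 40.505°.
At 677 nm (n = 1.331): cos²i = 0.25719 → i = 59.527°, r = 40.356°, D_min = 137.630°, rainbow angle = 42.370°.
Angular width = |40.505° − 42.370°| = 1.865°.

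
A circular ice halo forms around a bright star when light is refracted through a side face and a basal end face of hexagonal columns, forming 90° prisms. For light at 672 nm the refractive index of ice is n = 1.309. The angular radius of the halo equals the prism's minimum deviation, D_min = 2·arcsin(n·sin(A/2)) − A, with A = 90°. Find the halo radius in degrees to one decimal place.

45.5°

n·sin(A/2) = 1.309 × sin 45° = 1.309 × 0.7071 = 0.9256.
D_min = 2·arcsin(0.9256) − 90° = 2 × 67.759° − 90° = 45.519°.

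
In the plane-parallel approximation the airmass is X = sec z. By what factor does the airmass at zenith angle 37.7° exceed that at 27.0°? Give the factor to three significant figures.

1.13

X(37.7°)/X(27.0°) = sec 37.7° / sec 27.0° = cos 27.0° / cos 37.7° = 0.8910/0.7912 = 1.1261.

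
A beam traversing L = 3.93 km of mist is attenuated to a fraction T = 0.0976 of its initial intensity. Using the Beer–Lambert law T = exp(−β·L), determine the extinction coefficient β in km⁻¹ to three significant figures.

Beer–Lambert: T = exp(−βL) ⇒ β = −ln(T)/L = −ln(0.0976)/3.93 = 2.3269/3.93 = 0.5921 km⁻¹.

0.592 km⁻¹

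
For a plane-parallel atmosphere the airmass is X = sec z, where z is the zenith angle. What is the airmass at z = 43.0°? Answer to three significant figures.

1.37

X = sec z = 1/cos 43.0° = 1/0.7314 = 1.3673.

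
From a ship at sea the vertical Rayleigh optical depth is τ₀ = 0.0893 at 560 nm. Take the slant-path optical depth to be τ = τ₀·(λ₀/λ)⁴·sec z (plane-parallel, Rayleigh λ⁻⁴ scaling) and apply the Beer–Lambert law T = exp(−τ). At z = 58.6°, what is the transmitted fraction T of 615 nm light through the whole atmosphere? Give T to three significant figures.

sec 58.6° = 1.9194.
τ = 0.0893 × (560/615)⁴ × 1.9194 = 0.0893 × 0.6875 × 1.9194 = 0.1178.
T = exp(−0.1178) = 0.8888.

0.889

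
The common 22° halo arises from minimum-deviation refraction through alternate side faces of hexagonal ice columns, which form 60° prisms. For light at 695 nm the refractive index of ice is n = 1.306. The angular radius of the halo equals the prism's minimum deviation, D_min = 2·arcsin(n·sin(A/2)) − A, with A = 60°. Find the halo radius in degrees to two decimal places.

21.54°

n·sin(A/2) = 1.306 × sin 30° = 1.306 × 0.5000 = 0.6530.
D_min = 2·arcsin(0.6530) − 60° = 2 × 40.768° − 60° = 21.536°.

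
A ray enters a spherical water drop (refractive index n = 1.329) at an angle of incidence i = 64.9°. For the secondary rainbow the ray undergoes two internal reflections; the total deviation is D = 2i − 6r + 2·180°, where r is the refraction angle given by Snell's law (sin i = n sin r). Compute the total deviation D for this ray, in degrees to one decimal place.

sin r = sin 64.9° / 1.329 = 0.9056/1.329 = 0.6814; r = 42.95°.
D = 2·64.9° − 6·42.95° + 2·180° = 129.80° − 257.71° + 360° = 232.09°.

232.1°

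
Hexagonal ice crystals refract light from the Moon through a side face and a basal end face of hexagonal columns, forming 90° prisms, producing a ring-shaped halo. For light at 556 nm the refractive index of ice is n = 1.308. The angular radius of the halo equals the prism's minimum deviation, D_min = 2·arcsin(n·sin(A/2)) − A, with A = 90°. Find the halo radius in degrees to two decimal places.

45.31°

n·sin(A/2) = 1.308 × sin 45° = 1.308 × 0.7071 = 0.9249.
D_min = 2·arcsin(0.9249) − 90° = 2 × 67.653° − 90° = 45.305°.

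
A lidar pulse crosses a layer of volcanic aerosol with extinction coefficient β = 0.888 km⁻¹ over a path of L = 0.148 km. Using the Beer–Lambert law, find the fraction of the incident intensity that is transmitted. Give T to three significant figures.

τ = β·L = 0.888 × 0.148 = 0.1314.
T = exp(−0.1314) = 0.8768.

0.877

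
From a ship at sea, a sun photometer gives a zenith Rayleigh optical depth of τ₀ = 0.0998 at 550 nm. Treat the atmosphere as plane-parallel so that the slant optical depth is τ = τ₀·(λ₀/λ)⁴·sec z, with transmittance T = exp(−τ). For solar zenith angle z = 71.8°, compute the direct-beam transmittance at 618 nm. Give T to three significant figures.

sec 71.8° = 3.2017.
τ = 0.0998 × (550/618)⁴ × 3.2017 = 0.0998 × 0.6273 × 3.2017 = 0.2005.
T = exp(−0.2005) = 0.8184.

0.818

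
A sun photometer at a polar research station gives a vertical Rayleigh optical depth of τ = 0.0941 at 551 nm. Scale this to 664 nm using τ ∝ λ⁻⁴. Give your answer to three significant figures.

τ(664 nm) = τ(551 nm) × (551/664)⁴ = 0.0941 × (0.8298)⁴ = 0.0941 × 0.4742 = 0.0446.

0.0446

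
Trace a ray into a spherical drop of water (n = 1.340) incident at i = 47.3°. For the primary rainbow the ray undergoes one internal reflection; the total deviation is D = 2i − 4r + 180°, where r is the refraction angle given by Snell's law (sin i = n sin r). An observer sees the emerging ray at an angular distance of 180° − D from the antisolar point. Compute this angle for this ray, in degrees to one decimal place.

38.4°

sin r = sin 47.3° / 1.340 = 0.7349/1.340 = 0.5484; r = 33.26°.
D = 2·47.3° − 4·33.26° + 180° = 94.60° − 133.04° + 180° = 141.56°.
Angle from antisolar point = 180° − D = 38.44°.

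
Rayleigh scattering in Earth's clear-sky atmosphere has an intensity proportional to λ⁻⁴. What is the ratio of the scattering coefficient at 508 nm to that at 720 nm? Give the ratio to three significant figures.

4.04

Rayleigh scattering ∝ λ⁻⁴, so the ratio of coefficients is the inverse fourth power of the wavelength ratio.
σ(508)/σ(720) = (720/508)⁴ = (1.4173)⁴ = 4.035.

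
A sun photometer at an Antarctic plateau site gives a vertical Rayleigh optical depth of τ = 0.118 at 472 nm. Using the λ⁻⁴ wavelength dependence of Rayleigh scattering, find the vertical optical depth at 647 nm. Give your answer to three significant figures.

τ(647 nm) = τ(472 nm) × (472/647)⁴ = 0.118 × (0.7295)⁴ = 0.118 × 0.2832 = 0.0334.

0.0334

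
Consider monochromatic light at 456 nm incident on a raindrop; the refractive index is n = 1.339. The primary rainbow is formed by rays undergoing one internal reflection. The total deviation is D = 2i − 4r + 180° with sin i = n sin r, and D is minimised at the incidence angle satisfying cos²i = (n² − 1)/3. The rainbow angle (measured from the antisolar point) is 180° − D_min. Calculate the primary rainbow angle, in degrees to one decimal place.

41.2°

cos²i = (1.79292 − 1)/3 = 0.26431; i = arccos(0.51411) = 59.062°.
sin r = sin 59.062°/1.339 = 0.64057; r = 39.834°.
D_min = 2·59.062° − 4·39.834° + 180° = 138.786°.
Rainbow angle = 180° − D_min = 41.214°.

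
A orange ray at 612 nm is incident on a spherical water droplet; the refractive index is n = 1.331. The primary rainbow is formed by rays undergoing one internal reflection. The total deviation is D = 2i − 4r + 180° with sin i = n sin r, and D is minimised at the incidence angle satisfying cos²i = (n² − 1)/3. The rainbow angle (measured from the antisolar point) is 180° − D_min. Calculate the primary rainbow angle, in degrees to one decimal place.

42.4°

cos²i = (1.77156 − 1)/3 = 0.25719; i = arccos(0.50714) = 59.527°.
sin r = sin 59.527°/1.331 = 0.64753; r = 40.356°.
D_min = 2·59.527° − 4·40.356° + 180° = 137.630°.
Rainbow angle = 180° − D_min = 42.370°.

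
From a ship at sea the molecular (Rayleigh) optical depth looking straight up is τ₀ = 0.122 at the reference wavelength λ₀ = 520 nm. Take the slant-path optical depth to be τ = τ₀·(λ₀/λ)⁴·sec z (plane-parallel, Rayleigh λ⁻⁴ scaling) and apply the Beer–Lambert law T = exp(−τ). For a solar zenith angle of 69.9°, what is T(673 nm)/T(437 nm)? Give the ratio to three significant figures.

1.80

Airmass: sec 69.9° = 2.9099.
τ(673 nm) = 0.122 × (520/673)⁴ × 2.9099 = 0.122 × 0.3564 × 2.9099 = 0.1265.
τ(437 nm) = 0.122 × (520/437)⁴ × 2.9099 = 0.122 × 2.0049 × 2.9099 = 0.7117.
T(673)/T(437) = exp(τ_B − τ_A) = exp(0.5852) = 1.7954.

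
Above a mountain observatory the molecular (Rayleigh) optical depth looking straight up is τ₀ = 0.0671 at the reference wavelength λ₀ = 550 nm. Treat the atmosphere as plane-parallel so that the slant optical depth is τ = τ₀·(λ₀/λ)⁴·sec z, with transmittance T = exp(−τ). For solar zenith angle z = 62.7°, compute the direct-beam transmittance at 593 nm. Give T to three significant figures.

sec 62.7° = 2.1803.
τ = 0.0671 × (550/593)⁴ × 2.1803 = 0.0671 × 0.7400 × 2.1803 = 0.1083.
T = exp(−0.1083) = 0.8974.

0.897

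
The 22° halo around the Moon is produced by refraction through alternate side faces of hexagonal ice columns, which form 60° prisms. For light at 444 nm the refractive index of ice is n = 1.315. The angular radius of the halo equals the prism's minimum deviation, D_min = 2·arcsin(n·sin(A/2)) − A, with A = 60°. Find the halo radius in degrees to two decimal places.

n·sin(A/2) = 1.315 × sin 30° = 1.315 × 0.5000 = 0.6575.
D_min = 2·arcsin(0.6575) − 60° = 2 × 41.109° − 60° = 22.219°.

22.22°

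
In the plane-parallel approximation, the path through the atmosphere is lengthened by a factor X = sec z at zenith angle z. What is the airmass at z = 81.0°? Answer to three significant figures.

6.39

X = sec z = 1/cos 81.0° = 1/0.1564 = 6.3925.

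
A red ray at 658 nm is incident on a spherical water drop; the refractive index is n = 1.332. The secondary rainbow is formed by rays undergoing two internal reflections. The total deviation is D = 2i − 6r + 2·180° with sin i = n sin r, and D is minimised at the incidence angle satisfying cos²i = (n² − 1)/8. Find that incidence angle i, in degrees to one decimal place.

cos²i = (1.332² − 1)/8 = (1.77422 − 1)/8 = 0.09678.
cos i = 0.31109, so i = 71.875°.

71.9°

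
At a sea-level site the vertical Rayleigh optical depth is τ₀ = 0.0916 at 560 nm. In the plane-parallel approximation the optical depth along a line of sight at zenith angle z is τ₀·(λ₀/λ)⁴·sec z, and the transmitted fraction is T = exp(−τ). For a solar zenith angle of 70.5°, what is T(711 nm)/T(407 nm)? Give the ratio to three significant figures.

Airmass: sec 70.5° = 2.9957.
τ(711 nm) = 0.0916 × (560/711)⁴ × 2.9957 = 0.0916 × 0.3848 × 2.9957 = 0.1056.
τ(407 nm) = 0.0916 × (560/407)⁴ × 2.9957 = 0.0916 × 3.5841 × 2.9957 = 0.9835.
T(711)/T(407) = exp(τ_B − τ_A) = exp(0.8779) = 2.4058.

2.41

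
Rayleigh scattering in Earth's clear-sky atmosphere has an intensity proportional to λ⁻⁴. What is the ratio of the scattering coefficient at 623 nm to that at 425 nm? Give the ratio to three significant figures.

0.217

Rayleigh scattering ∝ λ⁻⁴, so the ratio of coefficients is the inverse fourth power of the wavelength ratio.
σ(623)/σ(425) = (425/623)⁴ = (0.6822)⁴ = 0.2166.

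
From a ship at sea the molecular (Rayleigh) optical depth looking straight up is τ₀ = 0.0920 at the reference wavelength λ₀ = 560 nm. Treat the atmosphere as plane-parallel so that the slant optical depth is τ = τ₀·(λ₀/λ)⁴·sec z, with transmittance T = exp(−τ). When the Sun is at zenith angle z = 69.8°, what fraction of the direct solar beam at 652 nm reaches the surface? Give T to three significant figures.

sec 69.8° = 2.8960.
τ = 0.0920 × (560/652)⁴ × 2.8960 = 0.0920 × 0.5442 × 2.8960 = 0.1450.
T = exp(−0.1450) = 0.8650.

0.865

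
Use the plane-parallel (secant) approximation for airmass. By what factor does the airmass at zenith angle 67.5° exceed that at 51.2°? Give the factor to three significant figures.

X(67.5°)/X(51.2°) = sec 67.5° / sec 51.2° = cos 51.2° / cos 67.5° = 0.6266/0.3827 = 1.6374.

1.64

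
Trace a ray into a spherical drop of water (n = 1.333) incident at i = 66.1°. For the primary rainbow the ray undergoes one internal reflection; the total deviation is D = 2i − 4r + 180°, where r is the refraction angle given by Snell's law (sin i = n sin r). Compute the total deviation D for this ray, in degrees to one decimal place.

sin r = sin 66.1° / 1.333 = 0.9143/1.333 = 0.6859; r = 43.30°.
D = 2·66.1° − 4·43.30° + 180° = 132.20° − 173.21° + 180° = 138.99°.

139.0°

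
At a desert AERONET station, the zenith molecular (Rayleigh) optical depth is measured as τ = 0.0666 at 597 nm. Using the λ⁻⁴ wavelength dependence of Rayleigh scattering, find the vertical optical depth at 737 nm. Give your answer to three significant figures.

0.0287

τ(737 nm) = τ(597 nm) × (597/737)⁴ = 0.0666 × (0.8100)⁴ = 0.0666 × 0.4306 = 0.0287.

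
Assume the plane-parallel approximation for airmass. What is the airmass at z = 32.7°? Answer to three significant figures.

X = sec z = 1/cos 32.7° = 1/0.8415 = 1.1883.

1.19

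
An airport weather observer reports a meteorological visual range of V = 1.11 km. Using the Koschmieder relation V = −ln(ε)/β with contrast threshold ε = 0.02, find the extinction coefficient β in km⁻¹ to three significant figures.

β = −ln(0.02) / V = 3.912 / 1.11 = 3.5243 km⁻¹.

3.52 km⁻¹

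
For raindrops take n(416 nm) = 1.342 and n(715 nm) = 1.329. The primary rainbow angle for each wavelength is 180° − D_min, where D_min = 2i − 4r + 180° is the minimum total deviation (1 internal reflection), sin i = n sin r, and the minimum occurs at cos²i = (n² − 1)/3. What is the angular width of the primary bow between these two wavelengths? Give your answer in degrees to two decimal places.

At 416 nm (n = 1.342): cos²i = 0.26699 → i = 58.888°, r = 39.641°, D_min = 139.213°, rainbow angle = 40.787°.
At 715 nm (n = 1.329): cos²i = 0.25541 → i = 59.643°, r = 40.487°, D_min = 137.337°, rainbow angle = 42.663°.
Angular width = |40.787° − 42.663°| = 1.876°.

1.88°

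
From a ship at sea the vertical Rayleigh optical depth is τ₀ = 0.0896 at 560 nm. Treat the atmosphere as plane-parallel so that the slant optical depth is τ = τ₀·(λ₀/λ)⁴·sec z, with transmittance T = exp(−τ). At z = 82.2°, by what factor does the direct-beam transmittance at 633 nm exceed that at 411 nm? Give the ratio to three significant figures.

Airmass: sec 82.2° = 7.3684.
τ(633 nm) = 0.0896 × (560/633)⁴ × 7.3684 = 0.0896 × 0.6125 × 7.3684 = 0.4044.
τ(411 nm) = 0.0896 × (560/411)⁴ × 7.3684 = 0.0896 × 3.4466 × 7.3684 = 2.2754.
T(633)/T(411) = exp(τ_B − τ_A) = exp(1.8710) = 6.4949.

6.49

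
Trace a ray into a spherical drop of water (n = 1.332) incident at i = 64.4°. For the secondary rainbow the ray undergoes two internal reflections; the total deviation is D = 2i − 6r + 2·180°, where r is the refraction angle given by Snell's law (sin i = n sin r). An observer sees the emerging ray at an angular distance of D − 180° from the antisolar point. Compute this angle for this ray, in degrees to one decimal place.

53.1°

sin r = sin 64.4° / 1.332 = 0.9018/1.332 = 0.6771; r = 42.61°.
D = 2·64.4° − 6·42.61° + 2·180° = 128.80° − 255.68° + 360° = 233.12°.
Angle from antisolar point = D − 180° = 53.12°.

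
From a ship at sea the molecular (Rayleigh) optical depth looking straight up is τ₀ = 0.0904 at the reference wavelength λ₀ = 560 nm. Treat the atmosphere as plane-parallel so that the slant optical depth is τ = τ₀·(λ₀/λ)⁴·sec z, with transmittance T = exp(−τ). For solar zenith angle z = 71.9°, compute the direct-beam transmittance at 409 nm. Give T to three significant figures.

sec 71.9° = 3.2188.
τ = 0.0904 × (560/409)⁴ × 3.2188 = 0.0904 × 3.5145 × 3.2188 = 1.0226.
T = exp(−1.0226) = 0.3596.

0.360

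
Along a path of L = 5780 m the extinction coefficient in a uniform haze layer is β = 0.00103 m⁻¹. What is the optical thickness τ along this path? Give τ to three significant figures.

τ = β·L = 0.00103 × 5780 = 5.9534.

5.95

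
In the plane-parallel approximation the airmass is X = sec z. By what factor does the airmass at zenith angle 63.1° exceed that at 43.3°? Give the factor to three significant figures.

1.61

X(63.1°)/X(43.3°) = sec 63.1° / sec 43.3° = cos 43.3° / cos 63.1° = 0.7278/0.4524 = 1.6086.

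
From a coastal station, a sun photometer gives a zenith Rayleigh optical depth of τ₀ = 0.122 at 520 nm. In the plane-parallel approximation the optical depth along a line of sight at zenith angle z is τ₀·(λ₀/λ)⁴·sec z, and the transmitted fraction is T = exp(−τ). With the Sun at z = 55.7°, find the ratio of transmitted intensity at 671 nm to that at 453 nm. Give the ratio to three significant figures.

Airmass: sec 55.7° = 1.7745.
τ(671 nm) = 0.122 × (520/671)⁴ × 1.7745 = 0.122 × 0.3607 × 1.7745 = 0.0781.
τ(453 nm) = 0.122 × (520/453)⁴ × 1.7745 = 0.122 × 1.7363 × 1.7745 = 0.3759.
T(671)/T(453) = exp(τ_B − τ_A) = exp(0.2978) = 1.3469.

1.35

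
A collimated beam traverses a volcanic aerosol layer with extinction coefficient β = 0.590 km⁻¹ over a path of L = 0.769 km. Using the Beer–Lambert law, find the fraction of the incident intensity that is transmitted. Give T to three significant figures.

0.635

τ = β·L = 0.590 × 0.769 = 0.4537.
T = exp(−0.4537) = 0.6353.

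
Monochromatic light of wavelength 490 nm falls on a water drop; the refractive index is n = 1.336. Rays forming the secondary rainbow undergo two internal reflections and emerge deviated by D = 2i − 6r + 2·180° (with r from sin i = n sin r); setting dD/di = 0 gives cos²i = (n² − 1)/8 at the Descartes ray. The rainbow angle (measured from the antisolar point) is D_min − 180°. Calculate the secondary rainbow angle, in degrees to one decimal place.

cos²i = (1.78490 − 1)/8 = 0.09811; i = arccos(0.31323) = 71.746°.
sin r = sin 71.746°/1.336 = 0.71084; r = 45.303°.
D_min = 2·71.746° − 6·45.303° + 360° = 231.674°.
Rainbow angle = D_min − 180° = 51.674°.

51.7°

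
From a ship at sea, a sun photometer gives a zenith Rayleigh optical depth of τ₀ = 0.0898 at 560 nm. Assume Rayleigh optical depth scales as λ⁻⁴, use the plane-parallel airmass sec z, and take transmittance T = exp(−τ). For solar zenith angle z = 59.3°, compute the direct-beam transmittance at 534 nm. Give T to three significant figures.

sec 59.3° = 1.9587.
τ = 0.0898 × (560/534)⁴ × 1.9587 = 0.0898 × 1.2094 × 1.9587 = 0.2127.
T = exp(−0.2127) = 0.8084.

0.808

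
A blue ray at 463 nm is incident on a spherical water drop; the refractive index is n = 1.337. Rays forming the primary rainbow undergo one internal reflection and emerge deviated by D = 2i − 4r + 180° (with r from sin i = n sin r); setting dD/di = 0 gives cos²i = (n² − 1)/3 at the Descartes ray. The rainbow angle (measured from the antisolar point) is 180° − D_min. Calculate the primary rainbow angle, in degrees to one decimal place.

cos²i = (1.78757 − 1)/3 = 0.26252; i = arccos(0.51237) = 59.178°.
sin r = sin 59.178°/1.337 = 0.64231; r = 39.964°.
D_min = 2·59.178° − 4·39.964° + 180° = 138.500°.
Rainbow angle = 180° − D_min = 41.500°.

41.5°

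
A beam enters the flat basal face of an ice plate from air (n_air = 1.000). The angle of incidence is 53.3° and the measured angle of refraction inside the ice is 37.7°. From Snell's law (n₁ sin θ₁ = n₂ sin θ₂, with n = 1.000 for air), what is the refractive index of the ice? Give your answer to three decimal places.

n = sin θ_i / sin θ_r = sin 53.3° / sin 37.7° = 0.8018 / 0.6115 = 1.3111.

1.311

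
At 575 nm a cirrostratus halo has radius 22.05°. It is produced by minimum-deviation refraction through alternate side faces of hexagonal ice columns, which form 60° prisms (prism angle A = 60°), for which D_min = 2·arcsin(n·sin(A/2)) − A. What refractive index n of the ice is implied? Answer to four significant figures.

1.313

Rearranging: n = sin((D_min + A)/2) / sin(A/2).
(D_min + A)/2 = (22.05° + 60°)/2 = 41.025°.
n = sin 41.025° / sin 30° = 0.6564 / 0.5000 = 1.3128.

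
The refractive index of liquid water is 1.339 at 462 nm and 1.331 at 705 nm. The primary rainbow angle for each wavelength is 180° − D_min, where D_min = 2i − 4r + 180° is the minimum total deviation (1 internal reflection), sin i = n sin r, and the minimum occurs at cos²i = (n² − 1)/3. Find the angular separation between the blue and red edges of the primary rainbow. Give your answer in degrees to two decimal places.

At 462 nm (n = 1.339): cos²i = 0.26431 → i = 59.062°, r = 39.834°, D_min = 138.786°, rainbow angle = 41.214°.
At 705 nm (n = 1.331): cos²i = 0.25719 → i = 59.527°, r = 40.356°, D_min = 137.630°, rainbow angle = 42.370°.
Angular width = |41.214° − 42.370°| = 1.156°.

1.16°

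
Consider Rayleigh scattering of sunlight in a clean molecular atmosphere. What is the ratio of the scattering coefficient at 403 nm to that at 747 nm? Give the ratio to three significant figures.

11.8

Rayleigh scattering ∝ λ⁻⁴, so the ratio of coefficients is the inverse fourth power of the wavelength ratio.
σ(403)/σ(747) = (747/403)⁴ = (1.8536)⁴ = 11.8.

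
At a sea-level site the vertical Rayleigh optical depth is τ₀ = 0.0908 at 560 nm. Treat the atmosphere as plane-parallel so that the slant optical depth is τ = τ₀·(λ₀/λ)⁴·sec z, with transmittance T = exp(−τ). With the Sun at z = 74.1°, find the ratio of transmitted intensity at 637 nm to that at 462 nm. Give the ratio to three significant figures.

Airmass: sec 74.1° = 3.6502.
τ(637 nm) = 0.0908 × (560/637)⁴ × 3.6502 = 0.0908 × 0.5973 × 3.6502 = 0.1980.
τ(462 nm) = 0.0908 × (560/462)⁴ × 3.6502 = 0.0908 × 2.1587 × 3.6502 = 0.7155.
T(637)/T(462) = exp(τ_B − τ_A) = exp(0.5175) = 1.6778.

1.68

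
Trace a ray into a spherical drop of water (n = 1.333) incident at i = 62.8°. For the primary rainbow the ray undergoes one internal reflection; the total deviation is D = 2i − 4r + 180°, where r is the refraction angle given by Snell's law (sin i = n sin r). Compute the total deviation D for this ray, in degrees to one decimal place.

sin r = sin 62.8° / 1.333 = 0.8894/1.333 = 0.6672; r = 41.85°.
D = 2·62.8° − 4·41.85° + 180° = 125.60° − 167.41° + 180° = 138.19°.

138.2°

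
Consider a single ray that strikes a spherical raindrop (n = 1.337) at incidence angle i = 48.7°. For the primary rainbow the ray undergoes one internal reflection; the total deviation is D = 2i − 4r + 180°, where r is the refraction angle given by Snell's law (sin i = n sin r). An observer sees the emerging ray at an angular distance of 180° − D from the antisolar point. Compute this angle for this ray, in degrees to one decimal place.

39.3°

sin r = sin 48.7° / 1.337 = 0.7513/1.337 = 0.5619; r = 34.19°.
D = 2·48.7° − 4·34.19° + 180° = 97.40° − 136.75° + 180° = 140.65°.
Angle from antisolar point = 180° − D = 39.35°.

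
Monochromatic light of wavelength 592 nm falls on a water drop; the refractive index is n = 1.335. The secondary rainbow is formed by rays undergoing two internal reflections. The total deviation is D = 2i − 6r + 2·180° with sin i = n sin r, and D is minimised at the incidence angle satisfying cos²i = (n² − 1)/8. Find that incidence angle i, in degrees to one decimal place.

cos²i = (1.335² − 1)/8 = (1.78222 − 1)/8 = 0.09778.
cos i = 0.31269, so i = 71.778°.

71.8°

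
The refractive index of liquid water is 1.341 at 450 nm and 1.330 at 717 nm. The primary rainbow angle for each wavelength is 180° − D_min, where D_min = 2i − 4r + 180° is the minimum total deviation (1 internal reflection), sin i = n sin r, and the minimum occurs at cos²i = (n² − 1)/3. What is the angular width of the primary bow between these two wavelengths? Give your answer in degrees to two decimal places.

1.59°

At 450 nm (n = 1.341): cos²i = 0.26609 → i = 58.946°, r = 39.705°, D_min = 139.071°, rainbow angle = 40.929°.
At 717 nm (n = 1.330): cos²i = 0.25630 → i = 59.585°, r = 40.422°, D_min = 137.484°, rainbow angle = 42.516°.
Angular width = |40.929° − 42.516°| = 1.588°.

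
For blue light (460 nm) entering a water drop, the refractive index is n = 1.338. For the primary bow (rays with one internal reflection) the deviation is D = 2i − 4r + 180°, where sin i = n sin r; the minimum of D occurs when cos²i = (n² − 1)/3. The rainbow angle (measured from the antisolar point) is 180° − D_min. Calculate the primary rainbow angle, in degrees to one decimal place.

41.4°

cos²i = (1.79024 − 1)/3 = 0.26341; i = arccos(0.51324) = 59.120°.
sin r = sin 59.120°/1.338 = 0.64144; r = 39.899°.
D_min = 2·59.120° − 4·39.899° + 180° = 138.643°.
Rainbow angle = 180° − D_min = 41.357°.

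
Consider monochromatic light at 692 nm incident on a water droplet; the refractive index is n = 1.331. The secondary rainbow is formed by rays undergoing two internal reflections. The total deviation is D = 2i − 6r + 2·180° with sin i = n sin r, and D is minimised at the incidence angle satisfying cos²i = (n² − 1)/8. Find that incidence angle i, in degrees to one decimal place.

cos²i = (1.331² − 1)/8 = (1.77156 − 1)/8 = 0.09645.
cos i = 0.31056, so i = 71.907°.

71.9°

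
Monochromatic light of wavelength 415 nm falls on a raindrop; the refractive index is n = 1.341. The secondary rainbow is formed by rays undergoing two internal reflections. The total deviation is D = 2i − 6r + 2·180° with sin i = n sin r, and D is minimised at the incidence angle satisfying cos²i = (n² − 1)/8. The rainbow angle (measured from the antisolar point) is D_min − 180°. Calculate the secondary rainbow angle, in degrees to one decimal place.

cos²i = (1.79828 − 1)/8 = 0.09979; i = arccos(0.31589) = 71.586°.
sin r = sin 71.586°/1.341 = 0.70753; r = 45.034°.
D_min = 2·71.586° − 6·45.034° + 360° = 232.966°.
Rainbow angle = D_min − 180° = 52.966°.

53.0°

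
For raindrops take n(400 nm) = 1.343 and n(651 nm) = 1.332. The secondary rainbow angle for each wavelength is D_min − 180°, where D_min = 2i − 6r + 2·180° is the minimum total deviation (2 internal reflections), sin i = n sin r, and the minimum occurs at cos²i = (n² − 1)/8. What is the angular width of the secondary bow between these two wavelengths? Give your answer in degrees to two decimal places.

At 400 nm (n = 1.343): cos²i = 0.10046 → i = 71.522°, r = 44.928°, D_min = 233.478°, rainbow angle = 53.478°.
At 651 nm (n = 1.332): cos²i = 0.09678 → i = 71.875°, r = 45.520°, D_min = 230.628°, rainbow angle = 50.628°.
Angular width = |53.478° − 50.628°| = 2.849°.

2.85°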